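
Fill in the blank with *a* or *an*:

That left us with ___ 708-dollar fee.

The indefinite article is chosen by the initial *sound* of the following word, not its spelling.
The number *708* is spoken "seven hundred …", beginning with /ˈsɛvən/ — a consonant sound.
So the article is *a*: That left us with a 708-dollar fee.

a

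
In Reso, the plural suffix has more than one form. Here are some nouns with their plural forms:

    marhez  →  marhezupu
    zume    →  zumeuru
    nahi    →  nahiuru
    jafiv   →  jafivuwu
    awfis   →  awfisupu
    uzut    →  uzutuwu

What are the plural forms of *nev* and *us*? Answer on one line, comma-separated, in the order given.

The suffix is conditioned by the final sound: -upu when the stem ends in a sibilant (*marhez*, *awfis*); -uwu when the stem ends in a non-sibilant consonant (*jafiv*, *uzut*); -uru when the stem ends in a vowel (*zume*, *nahi*).
The final sound of *nev* is /v/, which is a non-sibilant consonant, so the suffix is -uwu, giving *nevuwu*.
*us*: final sound = /s/, a sibilant → -upu → *usupu*.

nevuwu, usupu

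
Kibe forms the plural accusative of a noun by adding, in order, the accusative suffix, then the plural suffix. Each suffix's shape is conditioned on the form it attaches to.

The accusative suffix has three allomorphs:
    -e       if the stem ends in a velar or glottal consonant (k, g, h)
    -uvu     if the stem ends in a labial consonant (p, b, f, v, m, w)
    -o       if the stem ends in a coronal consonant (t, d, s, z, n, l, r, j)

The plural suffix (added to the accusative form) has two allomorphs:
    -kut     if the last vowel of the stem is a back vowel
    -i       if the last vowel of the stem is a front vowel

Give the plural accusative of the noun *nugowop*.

Since the final consonant of *nugowop* is /p/ (labial), it takes -uvu, giving *nugowopuvu*.
Since the last vowel of the accusative form *nugowopuvu* is /u/ (a back vowel), it takes -kut, giving *nugowopuvukut*.

nugowopuvukut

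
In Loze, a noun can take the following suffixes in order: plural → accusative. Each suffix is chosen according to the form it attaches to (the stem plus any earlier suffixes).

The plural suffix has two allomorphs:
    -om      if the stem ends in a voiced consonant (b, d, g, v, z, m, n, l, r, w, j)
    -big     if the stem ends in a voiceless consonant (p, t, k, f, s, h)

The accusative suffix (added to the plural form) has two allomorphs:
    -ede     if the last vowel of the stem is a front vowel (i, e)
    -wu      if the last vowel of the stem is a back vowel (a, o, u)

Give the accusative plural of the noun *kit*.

kitbigede

*kit* — final consonant /t/ (voiceless) → -big → *kitbig*.
The last vowel of the plural form *kitbig* is /i/, which is a front vowel, so the accusative suffix is -ede, giving *kitbigede*.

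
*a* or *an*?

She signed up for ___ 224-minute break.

a

The indefinite article is chosen by the initial *sound* of the following word, not its spelling.
The number *224* is spoken "two hundred …", beginning with /tuː/ — a consonant sound.
So the article is *a*: She signed up for a 224-minute break.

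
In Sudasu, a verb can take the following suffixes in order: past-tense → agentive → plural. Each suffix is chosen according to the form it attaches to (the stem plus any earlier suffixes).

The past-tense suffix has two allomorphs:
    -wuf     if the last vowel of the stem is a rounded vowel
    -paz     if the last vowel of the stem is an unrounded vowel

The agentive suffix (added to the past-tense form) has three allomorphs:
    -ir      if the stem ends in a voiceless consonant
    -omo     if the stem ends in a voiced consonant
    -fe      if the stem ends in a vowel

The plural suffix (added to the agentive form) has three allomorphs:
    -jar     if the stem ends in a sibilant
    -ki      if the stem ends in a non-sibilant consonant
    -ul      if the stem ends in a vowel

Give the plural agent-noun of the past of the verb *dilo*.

*dilo* — last vowel /o/ (a rounded vowel) → -wuf → *dilowuf*.
Since the final sound of the past-tense form *dilowuf* is /f/ (a voiceless consonant), it takes -ir, giving *dilowufir*.
Since the final sound of the agentive form *dilowufir* is /r/ (a non-sibilant consonant), it takes -ki, giving *dilowufirki*.

dilowufirki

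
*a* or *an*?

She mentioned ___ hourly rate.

an

The indefinite article is chosen by the initial *sound* of the following word, not its spelling.
*hourly* begins with the sound /aʊ/ (silent h) — a vowel sound.
So the article is *an*: She mentioned an hourly rate.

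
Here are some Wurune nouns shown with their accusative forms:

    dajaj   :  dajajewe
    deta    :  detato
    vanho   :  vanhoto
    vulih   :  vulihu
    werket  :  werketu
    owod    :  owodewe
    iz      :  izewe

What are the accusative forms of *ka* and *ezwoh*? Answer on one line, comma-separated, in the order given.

Looking at the final sound of each stem: -u when the stem ends in a voiceless consonant (*vulih*, *werket*); -ewe when the stem ends in a voiced consonant (*dajaj*, *owod*, *iz*); -to when the stem ends in a vowel (*deta*, *vanho*).
The final sound of *ka* is /a/, which is a vowel, so the suffix is -to, giving *kato*.
Since the final sound of *ezwoh* is /h/ (a voiceless consonant), it takes -u, giving *ezwohu*.

kato, ezwohu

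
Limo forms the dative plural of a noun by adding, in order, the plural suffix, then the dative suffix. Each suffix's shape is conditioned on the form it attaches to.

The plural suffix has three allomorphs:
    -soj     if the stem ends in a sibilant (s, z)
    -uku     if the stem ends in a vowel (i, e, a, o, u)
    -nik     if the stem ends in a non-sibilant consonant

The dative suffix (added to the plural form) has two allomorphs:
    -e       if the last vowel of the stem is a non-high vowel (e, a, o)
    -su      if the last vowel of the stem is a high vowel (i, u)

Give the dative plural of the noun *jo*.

joukusu

Since the final sound of *jo* is /o/ (a vowel), it takes -uku, giving *jouku*.
The last vowel of the plural form *jouku* is /u/, which is a high vowel, so the dative suffix is -su, giving *joukusu*.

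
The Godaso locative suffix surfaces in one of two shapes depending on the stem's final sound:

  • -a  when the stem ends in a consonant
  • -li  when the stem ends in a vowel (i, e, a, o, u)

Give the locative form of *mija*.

Since the final sound of *mija* is /a/ (a vowel), it takes -li, giving *mijali*.

mijali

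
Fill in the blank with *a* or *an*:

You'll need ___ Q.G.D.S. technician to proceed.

a

The indefinite article is chosen by the initial *sound* of the following word, not its spelling.
The initialism *Q.G.D.S.* is read letter by letter; the first letter, Q, is pronounced /kjuː/, which begins with a consonant sound.
So the article is *a*: You'll need a Q.G.D.S. technician to proceed.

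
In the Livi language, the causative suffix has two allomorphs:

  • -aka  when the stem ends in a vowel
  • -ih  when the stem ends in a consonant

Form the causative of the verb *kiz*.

kizih

*kiz*: final sound = /z/, a consonant → -ih → *kizih*.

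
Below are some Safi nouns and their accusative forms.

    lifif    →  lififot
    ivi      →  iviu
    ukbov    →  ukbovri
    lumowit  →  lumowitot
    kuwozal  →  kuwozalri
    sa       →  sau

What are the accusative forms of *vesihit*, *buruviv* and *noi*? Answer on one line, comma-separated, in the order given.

The pattern is voicing of the final sound: -ot when the stem ends in a voiceless consonant (*lifif*, *lumowit*); -ri when the stem ends in a voiced consonant (*ukbov*, *kuwozal*); -u when the stem ends in a vowel (*ivi*, *sa*).
Since the final sound of *vesihit* is /t/ (a voiceless consonant), it takes -ot, giving *vesihitot*.
*buruviv* — final sound /v/ (a voiced consonant) → -ri → *buruvivri*.
Since the final sound of *noi* is /i/ (a vowel), it takes -u, giving *noiu*.

vesihitot, buruvivri, noiu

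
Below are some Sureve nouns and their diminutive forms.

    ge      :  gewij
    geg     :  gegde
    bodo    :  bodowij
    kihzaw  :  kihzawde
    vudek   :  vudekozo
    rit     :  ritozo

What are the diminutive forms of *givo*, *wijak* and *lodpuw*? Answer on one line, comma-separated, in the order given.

Looking at the final sound of each stem: -ozo when the stem ends in a voiceless consonant (*vudek*, *rit*); -de when the stem ends in a voiced consonant (*geg*, *kihzaw*); -wij when the stem ends in a vowel (*ge*, *bodo*).
Since the final sound of *givo* is /o/ (a vowel), it takes -wij, giving *givowij*.
*wijak*: final sound = /k/, a voiceless consonant → -ozo → *wijakozo*.
The final sound of *lodpuw* is /w/, which is a voiced consonant, so the suffix is -de, giving *lodpuwde*.

givowij, wijakozo, lodpuwde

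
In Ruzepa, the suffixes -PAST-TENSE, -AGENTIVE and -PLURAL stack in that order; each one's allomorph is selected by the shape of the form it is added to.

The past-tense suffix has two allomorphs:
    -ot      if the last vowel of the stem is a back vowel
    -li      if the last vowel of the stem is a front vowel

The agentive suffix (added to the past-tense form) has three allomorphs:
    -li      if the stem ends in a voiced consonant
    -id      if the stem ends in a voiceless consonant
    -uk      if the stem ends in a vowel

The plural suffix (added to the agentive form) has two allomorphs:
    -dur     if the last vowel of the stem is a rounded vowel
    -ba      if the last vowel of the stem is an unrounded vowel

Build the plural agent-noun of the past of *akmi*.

akmiliukdur

*akmi* — last vowel /i/ (a front vowel) → -li → *akmili*.
Since the final sound of the past-tense form *akmili* is /i/ (a vowel), it takes -uk, giving *akmiliuk*.
The agentive form *akmiliuk* — last vowel /u/ (a rounded vowel) → -dur → *akmiliukdur*.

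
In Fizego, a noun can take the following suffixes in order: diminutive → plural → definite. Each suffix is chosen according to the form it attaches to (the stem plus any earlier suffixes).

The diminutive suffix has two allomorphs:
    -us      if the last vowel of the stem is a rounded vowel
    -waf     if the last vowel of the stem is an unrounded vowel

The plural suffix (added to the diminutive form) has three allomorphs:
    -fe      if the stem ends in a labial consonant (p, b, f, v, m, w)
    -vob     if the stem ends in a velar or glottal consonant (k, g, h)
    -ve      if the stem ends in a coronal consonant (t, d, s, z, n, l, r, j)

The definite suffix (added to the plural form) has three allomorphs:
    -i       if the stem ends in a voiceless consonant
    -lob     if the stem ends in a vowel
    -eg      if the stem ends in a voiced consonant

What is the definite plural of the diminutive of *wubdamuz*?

wubdamuzusvelob

*wubdamuz*: last vowel = /u/, a rounded vowel → -us → *wubdamuzus*.
The final consonant of the diminutive form *wubdamuzus* is /s/, which is coronal, so the plural suffix is -ve, giving *wubdamuzusve*.
The plural form *wubdamuzusve* — final sound /e/ (a vowel) → -lob → *wubdamuzusvelob*.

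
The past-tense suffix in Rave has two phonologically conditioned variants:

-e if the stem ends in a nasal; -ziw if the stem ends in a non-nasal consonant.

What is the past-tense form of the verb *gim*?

gime

*gim* — final consonant /m/ (a nasal) → -e → *gime*.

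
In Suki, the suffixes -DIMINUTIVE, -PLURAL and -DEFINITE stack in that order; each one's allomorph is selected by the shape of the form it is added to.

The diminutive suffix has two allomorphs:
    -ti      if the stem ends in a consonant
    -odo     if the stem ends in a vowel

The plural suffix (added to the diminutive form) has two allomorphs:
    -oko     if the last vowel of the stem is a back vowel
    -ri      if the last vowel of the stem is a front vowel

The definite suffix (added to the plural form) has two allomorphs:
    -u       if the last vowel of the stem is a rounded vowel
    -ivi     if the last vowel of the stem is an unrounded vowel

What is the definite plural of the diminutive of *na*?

naodookou

Since the final sound of *na* is /a/ (a vowel), it takes -odo, giving *naodo*.
The diminutive form *naodo* — last vowel /o/ (a back vowel) → -oko → *naodooko*.
Since the last vowel of the plural form *naodooko* is /o/ (a rounded vowel), it takes -u, giving *naodookou*.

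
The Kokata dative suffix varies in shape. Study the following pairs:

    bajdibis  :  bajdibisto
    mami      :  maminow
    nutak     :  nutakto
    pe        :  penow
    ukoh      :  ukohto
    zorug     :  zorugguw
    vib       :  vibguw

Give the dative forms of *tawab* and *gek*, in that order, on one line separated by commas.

The pattern is voicing of the final sound: -to when the stem ends in a voiceless consonant (*bajdibis*, *nutak*, *ukoh*); -guw when the stem ends in a voiced consonant (*zorug*, *vib*); -now when the stem ends in a vowel (*mami*, *pe*).
*tawab* — final sound /b/ (a voiced consonant) → -guw → *tawabguw*.
*gek* — final sound /k/ (a voiceless consonant) → -to → *gekto*.

tawabguw, gekto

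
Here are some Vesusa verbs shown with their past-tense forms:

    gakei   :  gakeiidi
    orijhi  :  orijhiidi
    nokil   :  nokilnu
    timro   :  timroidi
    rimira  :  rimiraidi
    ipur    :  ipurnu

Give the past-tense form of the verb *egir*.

egirnu

The alternation tracks the final sound of the stem — -nu when the stem ends in a consonant (*nokil*, *ipur*); -idi when the stem ends in a vowel (*gakei*, *orijhi*, *timro*, *rimira*).
The final sound of *egir* is /r/, which is a consonant, so the suffix is -nu, giving *egirnu*.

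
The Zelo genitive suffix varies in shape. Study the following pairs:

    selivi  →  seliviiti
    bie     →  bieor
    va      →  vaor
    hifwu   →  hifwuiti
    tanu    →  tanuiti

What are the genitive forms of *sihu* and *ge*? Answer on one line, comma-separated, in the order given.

The suffix is conditioned by the last vowel: -iti when the last vowel of the stem is a high vowel (*selivi*, *hifwu*, *tanu*); -or when the last vowel of the stem is a non-high vowel (*bie*, *va*).
*sihu* — last vowel /u/ (a high vowel) → -iti → *sihuiti*.
*ge*: last vowel = /e/, a non-high vowel → -or → *geor*.

sihuiti, geor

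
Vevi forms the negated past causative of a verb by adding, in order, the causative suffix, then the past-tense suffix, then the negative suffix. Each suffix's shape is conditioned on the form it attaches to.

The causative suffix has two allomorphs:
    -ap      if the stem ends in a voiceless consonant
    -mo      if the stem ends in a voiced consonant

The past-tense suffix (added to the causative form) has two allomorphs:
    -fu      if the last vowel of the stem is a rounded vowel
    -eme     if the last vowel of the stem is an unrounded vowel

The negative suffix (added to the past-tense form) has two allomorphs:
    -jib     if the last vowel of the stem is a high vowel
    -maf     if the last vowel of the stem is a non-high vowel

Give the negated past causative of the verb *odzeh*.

odzehapememaf

*odzeh*: final consonant = /h/, voiceless → -ap → *odzehap*.
The last vowel of the causative form *odzehap* is /a/, which is an unrounded vowel, so the past-tense suffix is -eme, giving *odzehapeme*.
Since the last vowel of the past-tense form *odzehapeme* is /e/ (a non-high vowel), it takes -maf, giving *odzehapememaf*.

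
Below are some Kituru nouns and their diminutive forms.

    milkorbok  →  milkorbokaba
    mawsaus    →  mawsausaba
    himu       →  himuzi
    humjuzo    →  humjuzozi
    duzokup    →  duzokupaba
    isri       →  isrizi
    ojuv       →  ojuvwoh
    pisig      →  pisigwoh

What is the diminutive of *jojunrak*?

The pattern is voicing of the final sound: -aba when the stem ends in a voiceless consonant (*milkorbok*, *mawsaus*, *duzokup*); -woh when the stem ends in a voiced consonant (*ojuv*, *pisig*); -zi when the stem ends in a vowel (*himu*, *humjuzo*, *isri*).
*jojunrak*: final sound = /k/, a voiceless consonant → -aba → *jojunrakaba*.

jojunrakaba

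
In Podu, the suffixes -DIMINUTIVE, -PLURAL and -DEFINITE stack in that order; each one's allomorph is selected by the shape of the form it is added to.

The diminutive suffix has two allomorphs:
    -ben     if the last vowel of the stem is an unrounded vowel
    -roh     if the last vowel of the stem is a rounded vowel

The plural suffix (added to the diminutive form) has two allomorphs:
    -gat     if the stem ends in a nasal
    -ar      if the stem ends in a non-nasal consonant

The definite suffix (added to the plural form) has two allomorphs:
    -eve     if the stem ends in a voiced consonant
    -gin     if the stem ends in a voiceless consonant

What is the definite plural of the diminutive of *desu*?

*desu*: last vowel = /u/, a rounded vowel → -roh → *desuroh*.
The diminutive form *desuroh*: final consonant = /h/, non-nasal → -ar → *desurohar*.
The final consonant of the plural form *desurohar* is /r/, which is voiced, so the definite suffix is -eve, giving *desurohareve*.

desurohareve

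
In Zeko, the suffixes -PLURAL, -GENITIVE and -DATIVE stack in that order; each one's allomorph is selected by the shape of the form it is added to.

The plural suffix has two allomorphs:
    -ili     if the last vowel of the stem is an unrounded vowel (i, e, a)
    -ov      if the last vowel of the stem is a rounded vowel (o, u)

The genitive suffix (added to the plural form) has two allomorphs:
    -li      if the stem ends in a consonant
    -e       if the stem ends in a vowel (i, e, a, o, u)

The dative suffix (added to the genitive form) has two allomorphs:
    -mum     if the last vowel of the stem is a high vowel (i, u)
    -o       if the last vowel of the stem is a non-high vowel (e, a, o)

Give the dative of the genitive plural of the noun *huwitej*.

huwitejilieo

Since the last vowel of *huwitej* is /e/ (an unrounded vowel), it takes -ili, giving *huwitejili*.
Since the final sound of the plural form *huwitejili* is /i/ (a vowel), it takes -e, giving *huwitejilie*.
The last vowel of the genitive form *huwitejilie* is /e/, which is a non-high vowel, so the dative suffix is -o, giving *huwitejilieo*.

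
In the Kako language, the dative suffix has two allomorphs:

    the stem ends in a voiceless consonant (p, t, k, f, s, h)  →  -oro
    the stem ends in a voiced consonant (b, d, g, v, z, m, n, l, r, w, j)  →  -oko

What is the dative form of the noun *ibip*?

The final consonant of *ibip* is /p/, which is voiceless, so the suffix is -oro, giving *ibiporo*.

ibiporo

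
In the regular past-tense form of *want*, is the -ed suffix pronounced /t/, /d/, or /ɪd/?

/ɪd/

The stem *want* ends in /t/ or /d/.
The -ed suffix is realized as /ɪd/ after /t, d/; as /t/ after other voiceless consonants; and as /d/ after other voiced sounds.
So -ed on *want* is pronounced /ɪd/.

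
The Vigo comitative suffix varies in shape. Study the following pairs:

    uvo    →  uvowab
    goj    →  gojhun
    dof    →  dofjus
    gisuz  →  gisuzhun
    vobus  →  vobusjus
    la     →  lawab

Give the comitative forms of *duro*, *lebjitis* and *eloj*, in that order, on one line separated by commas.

durowab, lebjitisjus, elojhun

Looking at the final sound of each stem: -jus when the stem ends in a voiceless consonant (*dof*, *vobus*); -hun when the stem ends in a voiced consonant (*goj*, *gisuz*); -wab when the stem ends in a vowel (*uvo*, *la*).
*duro*: final sound = /o/, a vowel → -wab → *durowab*.
*lebjitis*: final sound = /s/, a voiceless consonant → -jus → *lebjitisjus*.
Since the final sound of *eloj* is /j/ (a voiced consonant), it takes -hun, giving *elojhun*.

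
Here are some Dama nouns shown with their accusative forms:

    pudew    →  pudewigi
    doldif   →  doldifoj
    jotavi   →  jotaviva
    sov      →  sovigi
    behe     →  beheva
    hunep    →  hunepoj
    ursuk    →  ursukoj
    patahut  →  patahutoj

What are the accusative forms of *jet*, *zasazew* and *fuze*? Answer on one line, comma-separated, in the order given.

jetoj, zasazewigi, fuzeva

The pattern is voicing of the final sound: -oj when the stem ends in a voiceless consonant (*doldif*, *hunep*, *ursuk*, *patahut*); -igi when the stem ends in a voiced consonant (*pudew*, *sov*); -va when the stem ends in a vowel (*jotavi*, *behe*).
*jet*: final sound = /t/, a voiceless consonant → -oj → *jetoj*.
The final sound of *zasazew* is /w/, which is a voiced consonant, so the suffix is -igi, giving *zasazewigi*.
*fuze*: final sound = /e/, a vowel → -va → *fuzeva*.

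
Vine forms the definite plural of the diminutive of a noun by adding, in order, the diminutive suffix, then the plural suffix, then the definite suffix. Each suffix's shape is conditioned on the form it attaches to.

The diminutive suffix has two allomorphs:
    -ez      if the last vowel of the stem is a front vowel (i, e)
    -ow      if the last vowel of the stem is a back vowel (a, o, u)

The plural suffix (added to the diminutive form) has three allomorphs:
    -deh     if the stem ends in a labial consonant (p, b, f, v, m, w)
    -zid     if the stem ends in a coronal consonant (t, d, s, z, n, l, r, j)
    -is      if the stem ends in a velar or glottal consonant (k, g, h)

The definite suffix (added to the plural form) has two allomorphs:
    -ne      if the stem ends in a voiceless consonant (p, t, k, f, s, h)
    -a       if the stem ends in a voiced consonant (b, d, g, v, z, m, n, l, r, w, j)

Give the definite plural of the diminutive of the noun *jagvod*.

Since the last vowel of *jagvod* is /o/ (a back vowel), it takes -ow, giving *jagvodow*.
Since the final consonant of the diminutive form *jagvodow* is /w/ (labial), it takes -deh, giving *jagvodowdeh*.
The plural form *jagvodowdeh*: final consonant = /h/, voiceless → -ne → *jagvodowdehne*.

jagvodowdehne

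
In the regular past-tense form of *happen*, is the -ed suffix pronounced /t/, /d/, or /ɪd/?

The stem *happen* ends in a voiced sound other than /d/.
The -ed suffix is realized as /ɪd/ after /t, d/; as /t/ after other voiceless consonants; and as /d/ after other voiced sounds.
So -ed on *happen* is pronounced /d/.

/d/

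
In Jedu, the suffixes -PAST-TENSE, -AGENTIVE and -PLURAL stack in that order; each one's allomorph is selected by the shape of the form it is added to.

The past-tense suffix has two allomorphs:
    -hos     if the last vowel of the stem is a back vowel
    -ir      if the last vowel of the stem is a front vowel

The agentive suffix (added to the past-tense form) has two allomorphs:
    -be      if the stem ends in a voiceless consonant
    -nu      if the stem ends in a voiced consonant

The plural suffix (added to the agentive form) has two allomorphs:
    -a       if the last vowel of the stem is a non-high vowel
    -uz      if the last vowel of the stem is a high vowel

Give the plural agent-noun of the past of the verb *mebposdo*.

*mebposdo* — last vowel /o/ (a back vowel) → -hos → *mebposdohos*.
The past-tense form *mebposdohos*: final consonant = /s/, voiceless → -be → *mebposdohosbe*.
The last vowel of the agentive form *mebposdohosbe* is /e/, which is a non-high vowel, so the plural suffix is -a, giving *mebposdohosbea*.

mebposdohosbea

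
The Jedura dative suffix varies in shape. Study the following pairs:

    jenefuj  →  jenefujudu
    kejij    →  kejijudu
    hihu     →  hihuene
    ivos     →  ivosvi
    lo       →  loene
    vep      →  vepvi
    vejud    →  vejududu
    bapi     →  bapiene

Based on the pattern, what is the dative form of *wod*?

The alternation tracks the final sound of the stem — -vi when the stem ends in a voiceless consonant (*ivos*, *vep*); -udu when the stem ends in a voiced consonant (*jenefuj*, *kejij*, *vejud*); -ene when the stem ends in a vowel (*hihu*, *lo*, *bapi*).
*wod*: final sound = /d/, a voiced consonant → -udu → *wodudu*.

wodudu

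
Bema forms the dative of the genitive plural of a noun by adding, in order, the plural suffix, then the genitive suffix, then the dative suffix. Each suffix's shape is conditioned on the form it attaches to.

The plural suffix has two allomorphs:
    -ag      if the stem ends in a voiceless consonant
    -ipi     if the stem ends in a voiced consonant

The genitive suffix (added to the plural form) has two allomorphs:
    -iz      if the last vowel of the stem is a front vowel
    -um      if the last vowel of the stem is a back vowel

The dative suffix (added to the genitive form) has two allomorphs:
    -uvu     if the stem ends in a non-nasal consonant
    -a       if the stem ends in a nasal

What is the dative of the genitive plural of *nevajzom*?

nevajzomipiizuvu

The final consonant of *nevajzom* is /m/, which is voiced, so the plural suffix is -ipi, giving *nevajzomipi*.
Since the last vowel of the plural form *nevajzomipi* is /i/ (a front vowel), it takes -iz, giving *nevajzomipiiz*.
Since the final consonant of the genitive form *nevajzomipiiz* is /z/ (non-nasal), it takes -uvu, giving *nevajzomipiizuvu*.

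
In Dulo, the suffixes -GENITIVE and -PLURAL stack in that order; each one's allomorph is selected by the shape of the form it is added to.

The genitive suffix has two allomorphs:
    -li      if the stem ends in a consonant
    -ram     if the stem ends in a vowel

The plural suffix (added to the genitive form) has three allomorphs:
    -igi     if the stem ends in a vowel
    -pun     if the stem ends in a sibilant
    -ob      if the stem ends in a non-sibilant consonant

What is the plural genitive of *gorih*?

gorihliigi

*gorih*: final sound = /h/, a consonant → -li → *gorihli*.
The genitive form *gorihli* — final sound /i/ (a vowel) → -igi → *gorihliigi*.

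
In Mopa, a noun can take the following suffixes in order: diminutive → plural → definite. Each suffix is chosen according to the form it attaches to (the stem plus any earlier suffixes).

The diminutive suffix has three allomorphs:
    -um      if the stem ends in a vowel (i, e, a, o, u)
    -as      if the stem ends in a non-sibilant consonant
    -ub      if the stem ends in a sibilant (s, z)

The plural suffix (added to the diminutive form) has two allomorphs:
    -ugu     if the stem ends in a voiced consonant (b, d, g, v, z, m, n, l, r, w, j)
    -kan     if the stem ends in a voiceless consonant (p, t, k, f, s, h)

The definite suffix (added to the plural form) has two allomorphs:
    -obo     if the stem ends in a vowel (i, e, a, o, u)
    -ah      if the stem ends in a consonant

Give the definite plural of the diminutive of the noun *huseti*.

The final sound of *huseti* is /i/, which is a vowel, so the diminutive suffix is -um, giving *husetium*.
The diminutive form *husetium*: final consonant = /m/, voiced → -ugu → *husetiumugu*.
Since the final sound of the plural form *husetiumugu* is /u/ (a vowel), it takes -obo, giving *husetiumuguobo*.

husetiumuguobo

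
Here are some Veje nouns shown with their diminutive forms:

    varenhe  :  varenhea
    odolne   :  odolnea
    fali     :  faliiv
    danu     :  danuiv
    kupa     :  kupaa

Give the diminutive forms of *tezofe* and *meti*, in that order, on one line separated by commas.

The suffix is conditioned by the last vowel: -iv when the last vowel of the stem is a high vowel (*fali*, *danu*); -a when the last vowel of the stem is a non-high vowel (*varenhe*, *odolne*, *kupa*).
*tezofe* — last vowel /e/ (a non-high vowel) → -a → *tezofea*.
*meti* — last vowel /i/ (a high vowel) → -iv → *metiiv*.

tezofea, metiiv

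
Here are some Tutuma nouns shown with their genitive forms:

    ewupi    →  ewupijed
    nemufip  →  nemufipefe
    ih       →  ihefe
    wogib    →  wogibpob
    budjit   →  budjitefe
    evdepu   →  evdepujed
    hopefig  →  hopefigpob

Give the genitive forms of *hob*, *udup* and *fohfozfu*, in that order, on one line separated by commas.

hobpob, udupefe, fohfozfujed

The alternation tracks the final sound of the stem — -efe when the stem ends in a voiceless consonant (*nemufip*, *ih*, *budjit*); -pob when the stem ends in a voiced consonant (*wogib*, *hopefig*); -jed when the stem ends in a vowel (*ewupi*, *evdepu*).
The final sound of *hob* is /b/, which is a voiced consonant, so the suffix is -pob, giving *hobpob*.
The final sound of *udup* is /p/, which is a voiceless consonant, so the suffix is -efe, giving *udupefe*.
The final sound of *fohfozfu* is /u/, which is a vowel, so the suffix is -jed, giving *fohfozfujed*.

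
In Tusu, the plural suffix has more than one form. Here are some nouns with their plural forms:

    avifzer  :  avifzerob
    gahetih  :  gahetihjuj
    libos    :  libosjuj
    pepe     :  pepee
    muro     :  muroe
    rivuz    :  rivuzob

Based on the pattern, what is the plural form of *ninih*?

The alternation tracks the final sound of the stem — -juj when the stem ends in a voiceless consonant (*gahetih*, *libos*); -ob when the stem ends in a voiced consonant (*avifzer*, *rivuz*); -e when the stem ends in a vowel (*pepe*, *muro*).
*ninih*: final sound = /h/, a voiceless consonant → -juj → *ninihjuj*.

ninihjuj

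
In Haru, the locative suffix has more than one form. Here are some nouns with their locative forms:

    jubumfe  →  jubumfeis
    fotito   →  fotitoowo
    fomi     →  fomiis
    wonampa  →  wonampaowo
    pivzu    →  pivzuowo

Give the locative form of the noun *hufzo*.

Looking at the last vowel of each stem: -is when the last vowel of the stem is a front vowel (*jubumfe*, *fomi*); -owo when the last vowel of the stem is a back vowel (*fotito*, *wonampa*, *pivzu*).
*hufzo*: last vowel = /o/, a back vowel → -owo → *hufzoowo*.

hufzoowo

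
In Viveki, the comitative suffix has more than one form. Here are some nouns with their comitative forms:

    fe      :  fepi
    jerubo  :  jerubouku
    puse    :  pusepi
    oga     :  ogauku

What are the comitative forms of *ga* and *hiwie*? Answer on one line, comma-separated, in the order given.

gauku, hiwiepi

The pattern is front/back vowel harmony: -pi when the last vowel of the stem is a front vowel (*fe*, *puse*); -uku when the last vowel of the stem is a back vowel (*jerubo*, *oga*).
*ga* — last vowel /a/ (a back vowel) → -uku → *gauku*.
*hiwie* — last vowel /e/ (a front vowel) → -pi → *hiwiepi*.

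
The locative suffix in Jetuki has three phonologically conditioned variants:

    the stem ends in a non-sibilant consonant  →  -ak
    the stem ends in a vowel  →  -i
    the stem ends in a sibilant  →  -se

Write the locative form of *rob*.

robak

The final sound of *rob* is /b/, which is a non-sibilant consonant, so the suffix is -ak, giving *robak*.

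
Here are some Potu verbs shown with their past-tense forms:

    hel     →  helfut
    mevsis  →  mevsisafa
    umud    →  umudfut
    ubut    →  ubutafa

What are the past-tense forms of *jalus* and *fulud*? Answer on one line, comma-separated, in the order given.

jalusafa, fuludfut

The suffix is conditioned by the final consonant: -afa when the stem ends in a voiceless consonant (*mevsis*, *ubut*); -fut when the stem ends in a voiced consonant (*hel*, *umud*).
The final consonant of *jalus* is /s/, which is voiceless, so the suffix is -afa, giving *jalusafa*.
*fulud*: final consonant = /d/, voiced → -fut → *fuludfut*.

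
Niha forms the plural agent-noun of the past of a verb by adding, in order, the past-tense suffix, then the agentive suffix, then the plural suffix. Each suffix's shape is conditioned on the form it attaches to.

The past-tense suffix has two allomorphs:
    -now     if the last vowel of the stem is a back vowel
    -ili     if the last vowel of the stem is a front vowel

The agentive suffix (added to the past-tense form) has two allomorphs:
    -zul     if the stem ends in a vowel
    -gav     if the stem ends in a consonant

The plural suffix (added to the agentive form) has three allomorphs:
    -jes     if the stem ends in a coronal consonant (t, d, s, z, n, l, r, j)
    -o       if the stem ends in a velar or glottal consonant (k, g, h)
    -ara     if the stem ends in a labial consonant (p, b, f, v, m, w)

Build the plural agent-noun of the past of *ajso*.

ajsonowgavara

*ajso*: last vowel = /o/, a back vowel → -now → *ajsonow*.
Since the final sound of the past-tense form *ajsonow* is /w/ (a consonant), it takes -gav, giving *ajsonowgav*.
The agentive form *ajsonowgav*: final consonant = /v/, labial → -ara → *ajsonowgavara*.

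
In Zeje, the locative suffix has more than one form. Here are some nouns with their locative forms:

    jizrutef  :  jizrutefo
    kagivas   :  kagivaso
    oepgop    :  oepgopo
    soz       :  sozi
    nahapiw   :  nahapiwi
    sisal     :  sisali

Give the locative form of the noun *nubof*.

Looking at the final consonant of each stem: -o when the stem ends in a voiceless consonant (*jizrutef*, *kagivas*, *oepgop*); -i when the stem ends in a voiced consonant (*soz*, *nahapiw*, *sisal*).
*nubof*: final consonant = /f/, voiceless → -o → *nubofo*.

nubofo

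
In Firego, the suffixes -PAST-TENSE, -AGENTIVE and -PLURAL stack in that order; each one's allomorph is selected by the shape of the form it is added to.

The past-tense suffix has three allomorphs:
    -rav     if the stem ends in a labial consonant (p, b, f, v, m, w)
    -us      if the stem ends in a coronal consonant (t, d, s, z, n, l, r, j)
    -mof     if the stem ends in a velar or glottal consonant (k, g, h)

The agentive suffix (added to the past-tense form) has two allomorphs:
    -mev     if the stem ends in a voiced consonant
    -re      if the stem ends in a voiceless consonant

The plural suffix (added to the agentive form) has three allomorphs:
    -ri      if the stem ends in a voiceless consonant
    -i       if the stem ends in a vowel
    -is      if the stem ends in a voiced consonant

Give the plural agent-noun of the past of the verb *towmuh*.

*towmuh* — final consonant /h/ (velar/glottal) → -mof → *towmuhmof*.
The final consonant of the past-tense form *towmuhmof* is /f/, which is voiceless, so the agentive suffix is -re, giving *towmuhmofre*.
The agentive form *towmuhmofre* — final sound /e/ (a vowel) → -i → *towmuhmofrei*.

towmuhmofrei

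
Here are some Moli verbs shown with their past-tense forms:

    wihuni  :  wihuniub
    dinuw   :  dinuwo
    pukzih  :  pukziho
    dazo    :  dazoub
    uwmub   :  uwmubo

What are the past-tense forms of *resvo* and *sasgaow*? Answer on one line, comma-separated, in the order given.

resvoub, sasgaowo

The alternation tracks the final sound of the stem — -o when the stem ends in a consonant (*dinuw*, *pukzih*, *uwmub*); -ub when the stem ends in a vowel (*wihuni*, *dazo*).
Since the final sound of *resvo* is /o/ (a vowel), it takes -ub, giving *resvoub*.
Since the final sound of *sasgaow* is /w/ (a consonant), it takes -o, giving *sasgaowo*.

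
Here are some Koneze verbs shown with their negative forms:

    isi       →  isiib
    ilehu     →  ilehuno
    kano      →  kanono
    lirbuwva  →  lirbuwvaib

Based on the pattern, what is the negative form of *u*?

uno

The alternation tracks the last vowel of the stem — -no when the last vowel of the stem is a rounded vowel (*ilehu*, *kano*); -ib when the last vowel of the stem is an unrounded vowel (*isi*, *lirbuwva*).
*u*: last vowel = /u/, a rounded vowel → -no → *uno*.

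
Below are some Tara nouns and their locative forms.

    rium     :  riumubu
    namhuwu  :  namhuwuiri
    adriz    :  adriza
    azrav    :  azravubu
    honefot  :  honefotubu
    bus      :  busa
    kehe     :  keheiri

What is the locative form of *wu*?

Looking at the final sound of each stem: -a when the stem ends in a sibilant (*adriz*, *bus*); -ubu when the stem ends in a non-sibilant consonant (*rium*, *azrav*, *honefot*); -iri when the stem ends in a vowel (*namhuwu*, *kehe*).
*wu*: final sound = /u/, a vowel → -iri → *wuiri*.

wuiri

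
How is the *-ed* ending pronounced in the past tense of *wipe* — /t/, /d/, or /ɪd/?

/t/

The stem *wipe* ends in a voiceless consonant other than /t/.
The -ed suffix is realized as /ɪd/ after /t, d/; as /t/ after other voiceless consonants; and as /d/ after other voiced sounds.
So -ed on *wipe* is pronounced /t/.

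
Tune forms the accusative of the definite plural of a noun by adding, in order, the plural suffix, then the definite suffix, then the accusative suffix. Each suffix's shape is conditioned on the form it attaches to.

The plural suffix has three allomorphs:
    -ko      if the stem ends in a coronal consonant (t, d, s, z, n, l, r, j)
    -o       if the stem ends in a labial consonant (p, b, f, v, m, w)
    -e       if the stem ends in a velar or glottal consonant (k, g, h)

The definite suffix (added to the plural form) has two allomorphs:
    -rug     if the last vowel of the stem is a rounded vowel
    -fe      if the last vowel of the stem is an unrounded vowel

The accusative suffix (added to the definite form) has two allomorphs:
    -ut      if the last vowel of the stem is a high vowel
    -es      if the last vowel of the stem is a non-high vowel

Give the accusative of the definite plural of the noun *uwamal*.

uwamalkorugut

*uwamal*: final consonant = /l/, coronal → -ko → *uwamalko*.
The plural form *uwamalko* — last vowel /o/ (a rounded vowel) → -rug → *uwamalkorug*.
The last vowel of the definite form *uwamalkorug* is /u/, which is a high vowel, so the accusative suffix is -ut, giving *uwamalkorugut*.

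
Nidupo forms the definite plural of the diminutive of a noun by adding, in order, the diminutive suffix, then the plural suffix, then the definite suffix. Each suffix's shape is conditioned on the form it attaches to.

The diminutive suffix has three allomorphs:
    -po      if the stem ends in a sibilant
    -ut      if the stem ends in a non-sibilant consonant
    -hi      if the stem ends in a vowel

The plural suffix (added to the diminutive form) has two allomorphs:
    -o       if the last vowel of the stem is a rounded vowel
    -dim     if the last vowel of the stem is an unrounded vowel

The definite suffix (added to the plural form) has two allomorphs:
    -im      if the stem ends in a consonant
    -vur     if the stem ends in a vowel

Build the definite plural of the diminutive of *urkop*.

*urkop* — final sound /p/ (a non-sibilant consonant) → -ut → *urkoput*.
Since the last vowel of the diminutive form *urkoput* is /u/ (a rounded vowel), it takes -o, giving *urkoputo*.
The final sound of the plural form *urkoputo* is /o/, which is a vowel, so the definite suffix is -vur, giving *urkoputovur*.

urkoputovur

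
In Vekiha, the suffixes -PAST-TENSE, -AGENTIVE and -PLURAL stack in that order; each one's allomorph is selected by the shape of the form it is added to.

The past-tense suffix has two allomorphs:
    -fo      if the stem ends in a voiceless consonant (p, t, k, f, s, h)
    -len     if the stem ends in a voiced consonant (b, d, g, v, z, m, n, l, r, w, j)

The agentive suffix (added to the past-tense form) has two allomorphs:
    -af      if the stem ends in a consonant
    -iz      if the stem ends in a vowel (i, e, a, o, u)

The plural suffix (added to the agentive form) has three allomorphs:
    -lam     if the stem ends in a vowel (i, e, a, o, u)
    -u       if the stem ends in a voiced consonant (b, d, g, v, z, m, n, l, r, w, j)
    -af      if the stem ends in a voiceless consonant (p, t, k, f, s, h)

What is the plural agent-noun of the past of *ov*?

ovlenafaf

Since the final consonant of *ov* is /v/ (voiced), it takes -len, giving *ovlen*.
Since the final sound of the past-tense form *ovlen* is /n/ (a consonant), it takes -af, giving *ovlenaf*.
The final sound of the agentive form *ovlenaf* is /f/, which is a voiceless consonant, so the plural suffix is -af, giving *ovlenafaf*.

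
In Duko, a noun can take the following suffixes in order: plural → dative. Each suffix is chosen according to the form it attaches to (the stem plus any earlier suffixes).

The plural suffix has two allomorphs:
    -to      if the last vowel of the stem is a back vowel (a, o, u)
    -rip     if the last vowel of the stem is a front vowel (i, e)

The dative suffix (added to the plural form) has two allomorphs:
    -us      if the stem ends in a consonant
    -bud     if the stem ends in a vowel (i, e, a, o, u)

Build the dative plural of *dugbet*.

dugbetripus

The last vowel of *dugbet* is /e/, which is a front vowel, so the plural suffix is -rip, giving *dugbetrip*.
Since the final sound of the plural form *dugbetrip* is /p/ (a consonant), it takes -us, giving *dugbetripus*.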